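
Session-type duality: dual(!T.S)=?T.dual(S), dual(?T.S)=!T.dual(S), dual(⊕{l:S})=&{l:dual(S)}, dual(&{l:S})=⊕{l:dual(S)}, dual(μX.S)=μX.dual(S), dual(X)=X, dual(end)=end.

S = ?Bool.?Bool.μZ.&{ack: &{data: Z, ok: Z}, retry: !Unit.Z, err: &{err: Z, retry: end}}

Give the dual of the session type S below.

?Bool = !Bool
  ?Bool = !Bool
    μZ = μZ  (μ self-dual)
      &{ack,retry,err} = ⊕{ack,retry,err}  (external→internal)
        case ack:
          &{data,ok} = ⊕{data,ok}  (external→internal)
            case data:
              dual(Z) = Z
            case ok:
              dual(Z) = Z
        case retry:
          !Unit = ?Unit
            dual(Z) = Z
        case err:
          &{err,retry} = ⊕{err,retry}  (external→internal)
            case err:
              dual(Z) = Z
            case retry:
              dual(end) = end

!Bool.!Bool.μZ.⊕{ack: ⊕{data: Z, ok: Z}, retry: ?Unit.Z, err: ⊕{err: Z, retry: end}}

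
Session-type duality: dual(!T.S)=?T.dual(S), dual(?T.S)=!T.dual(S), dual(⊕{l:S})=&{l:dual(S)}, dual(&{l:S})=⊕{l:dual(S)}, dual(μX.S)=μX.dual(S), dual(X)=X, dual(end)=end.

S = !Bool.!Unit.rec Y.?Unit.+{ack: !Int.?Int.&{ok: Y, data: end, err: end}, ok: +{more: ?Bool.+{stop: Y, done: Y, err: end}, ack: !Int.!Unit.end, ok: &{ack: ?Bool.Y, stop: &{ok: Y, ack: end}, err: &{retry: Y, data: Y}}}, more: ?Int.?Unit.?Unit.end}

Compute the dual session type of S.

?Bool.?Unit.rec Y.!Unit.&{ack: ?Int.!Int.+{ok: Y, data: end, err: end}, ok: &{more: !Bool.&{stop: Y, done: Y, err: end}, ack: ?Int.?Unit.end, ok: +{ack: !Bool.Y, stop: +{ok: Y, ack: end}, err: +{retry: Y, data: Y}}}, more: !Int.!Unit.!Unit.end}

!Bool = ?Bool
  !Unit = ?Unit
    rec Y = rec Y  (rec unchanged)
      ?Unit = !Unit
        +{ack,ok,more} = &{ack,ok,more}  (select→offer)
          • ack:
            !Int = ?Int
              ?Int = !Int
                &{ok,data,err} = +{ok,data,err}  (offer→select)
                  • ok:
                    Y self-dual
                  • data:
                    end self-dual
                  • err:
                    end self-dual
          • ok:
            +{more,ack,ok} = &{more,ack,ok}  (select→offer)
              • more:
                ?Bool = !Bool
                  +{stop,done,err} = &{stop,done,err}  (select→offer)
                    • stop:
                      Y self-dual
                    • done:
                      Y self-dual
                    • err:
                      end self-dual
              • ack:
                !Int = ?Int
                  !Unit = ?Unit
                    end self-dual
              • ok:
                &{ack,stop,err} = +{ack,stop,err}  (offer→select)
                  • ack:
                    ?Bool = !Bool
                      Y self-dual
                  • stop:
                    &{ok,ack} = +{ok,ack}  (offer→select)
                      • ok:
                        Y self-dual
                      • ack:
                        end self-dual
                  • err:
                    &{retry,data} = +{retry,data}  (offer→select)
                      • retry:
                        Y self-dual
                      • data:
                        Y self-dual
          • more:
            ?Int = !Int
              ?Unit = !Unit
                ?Unit = !Unit
                  end self-dual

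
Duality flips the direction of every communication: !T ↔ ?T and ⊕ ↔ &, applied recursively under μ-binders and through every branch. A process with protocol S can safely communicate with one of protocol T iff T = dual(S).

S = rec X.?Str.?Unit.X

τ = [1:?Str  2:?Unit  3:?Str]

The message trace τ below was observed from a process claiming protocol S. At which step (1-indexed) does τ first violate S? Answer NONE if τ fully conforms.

NONE

@1 ?Str  ✓  state: ?Unit.rec X.…
@2 ?Unit  ✓  state: rec X.…
@3 ?Str  ✓  state: ?Unit.rec X.…
trace exhausted — no violation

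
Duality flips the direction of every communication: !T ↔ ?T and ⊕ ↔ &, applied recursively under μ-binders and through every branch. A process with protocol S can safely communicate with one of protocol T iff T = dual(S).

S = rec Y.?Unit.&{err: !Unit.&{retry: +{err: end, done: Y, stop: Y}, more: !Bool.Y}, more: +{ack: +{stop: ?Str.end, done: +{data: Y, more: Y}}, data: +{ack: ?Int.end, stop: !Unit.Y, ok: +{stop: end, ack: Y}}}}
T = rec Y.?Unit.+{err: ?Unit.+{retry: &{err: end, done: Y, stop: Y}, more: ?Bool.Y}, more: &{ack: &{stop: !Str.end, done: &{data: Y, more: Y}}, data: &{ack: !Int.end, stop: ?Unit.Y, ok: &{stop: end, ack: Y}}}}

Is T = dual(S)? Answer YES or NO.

rec Y ‖ rec Y  ✓ (rec unchanged)
  ?Unit ‖ ?Unit  ✗ same direction on both sides — not dual

NO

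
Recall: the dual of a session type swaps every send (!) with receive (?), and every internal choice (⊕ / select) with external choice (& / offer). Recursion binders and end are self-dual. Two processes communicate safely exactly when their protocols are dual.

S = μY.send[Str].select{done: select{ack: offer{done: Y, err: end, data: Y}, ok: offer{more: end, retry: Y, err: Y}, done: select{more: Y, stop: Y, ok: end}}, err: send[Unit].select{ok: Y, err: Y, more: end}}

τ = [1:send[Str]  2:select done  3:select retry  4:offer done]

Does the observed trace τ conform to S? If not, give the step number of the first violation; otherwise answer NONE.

[1] send[Str]  ok  now at select{done: select{ack: offer{done: μY.…, err: end, data: μY.…}, ok: offer{more: end, retry: μY.…, err: μY.…}, done: select{more: μY.…, stop: μY.…, ok: end}}, err: send[Unit].select{ok: μY.…, err: μY.…, more: end}}
[2] select done  ok  now at select{ack: offer{done: μY.…, err: end, data: μY.…}, ok: offer{more: end, retry: μY.…, err: μY.…}, done: select{more: μY.…, stop: μY.…, ok: end}}
[3] got select retry, protocol expects select ack or select ok or select done  ✗

3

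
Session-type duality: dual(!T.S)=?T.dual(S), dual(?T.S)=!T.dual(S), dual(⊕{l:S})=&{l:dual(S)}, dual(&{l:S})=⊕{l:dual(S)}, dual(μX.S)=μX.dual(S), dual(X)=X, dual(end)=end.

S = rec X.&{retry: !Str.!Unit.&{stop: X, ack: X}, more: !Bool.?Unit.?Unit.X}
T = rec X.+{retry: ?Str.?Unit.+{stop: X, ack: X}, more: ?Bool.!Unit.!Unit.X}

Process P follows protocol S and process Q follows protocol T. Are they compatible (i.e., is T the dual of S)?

rec X | rec X  match (binder kept)
  &{retry,more} | +{retry,more}  match label sets agree
    • retry:
      !Str | ?Str  match
        !Unit | ?Unit  match
          &{stop,ack} | +{stop,ack}  match label sets agree
            • stop:
              X | X  match
            • ack:
              X | X  match
    • more:
      !Bool | ?Bool  match
        ?Unit | !Unit  match
          ?Unit | !Unit  match
            X | X  match

YES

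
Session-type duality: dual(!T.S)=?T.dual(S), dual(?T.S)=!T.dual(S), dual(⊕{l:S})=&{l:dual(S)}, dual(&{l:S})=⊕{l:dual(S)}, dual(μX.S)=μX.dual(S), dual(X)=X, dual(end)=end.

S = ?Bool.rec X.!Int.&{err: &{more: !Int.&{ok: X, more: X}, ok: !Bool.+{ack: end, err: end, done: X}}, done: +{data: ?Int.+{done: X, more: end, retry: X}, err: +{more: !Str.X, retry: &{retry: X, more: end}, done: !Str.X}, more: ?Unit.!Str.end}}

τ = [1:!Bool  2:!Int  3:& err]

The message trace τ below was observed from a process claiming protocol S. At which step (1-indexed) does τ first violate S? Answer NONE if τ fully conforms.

1

@1 got !Bool, protocol expects ?Bool  ✗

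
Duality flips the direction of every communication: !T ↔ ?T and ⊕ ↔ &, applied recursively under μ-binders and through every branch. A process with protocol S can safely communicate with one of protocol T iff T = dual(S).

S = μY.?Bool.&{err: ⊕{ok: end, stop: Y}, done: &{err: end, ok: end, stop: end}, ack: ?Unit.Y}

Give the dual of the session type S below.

μY → μY  (μ self-dual)
  ?Bool → !Bool
    &{err,done,ack} → ⊕{err,done,ack}  (offer→select)
      • err:
        ⊕{ok,stop} → &{ok,stop}  (select→offer)
          • ok:
            dual(end) = end
          • stop:
            dual(Y) = Y
      • done:
        &{err,ok,stop} → ⊕{err,ok,stop}  (offer→select)
          • err:
            dual(end) = end
          • ok:
            dual(end) = end
          • stop:
            dual(end) = end
      • ack:
        ?Unit → !Unit
          dual(Y) = Y

μY.!Bool.⊕{err: &{ok: end, stop: Y}, done: ⊕{err: end, ok: end, stop: end}, ack: !Unit.Y}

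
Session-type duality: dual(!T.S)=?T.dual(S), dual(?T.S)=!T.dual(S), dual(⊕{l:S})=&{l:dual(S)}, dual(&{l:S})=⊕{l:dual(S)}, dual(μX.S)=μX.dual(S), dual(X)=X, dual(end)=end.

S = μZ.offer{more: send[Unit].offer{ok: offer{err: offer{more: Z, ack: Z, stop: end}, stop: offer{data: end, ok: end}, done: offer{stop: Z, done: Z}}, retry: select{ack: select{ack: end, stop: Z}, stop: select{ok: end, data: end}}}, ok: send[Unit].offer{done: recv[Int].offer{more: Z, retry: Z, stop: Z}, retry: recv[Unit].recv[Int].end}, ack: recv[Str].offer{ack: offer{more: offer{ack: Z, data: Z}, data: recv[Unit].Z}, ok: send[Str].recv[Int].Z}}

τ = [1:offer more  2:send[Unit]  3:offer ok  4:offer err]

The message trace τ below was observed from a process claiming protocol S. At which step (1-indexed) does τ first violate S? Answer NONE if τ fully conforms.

@1 offer more  ok  state: send[Unit].offer{ok: offer{err: offer{more: μZ.…, ack: μZ.…, stop: end}, stop: offer{data: end, ok: end}, done: offer{stop: μZ.…, done: μZ.…}}, retry: select{ack: select{ack: end, stop: μZ.…}, stop: select{ok: end, data: end}}}
@2 send[Unit]  ok  state: offer{ok: offer{err: offer{more: μZ.…, ack: μZ.…, stop: end}, stop: offer{data: end, ok: end}, done: offer{stop: μZ.…, done: μZ.…}}, retry: select{ack: select{ack: end, stop: μZ.…}, stop: select{ok: end, data: end}}}
@3 offer ok  ok  state: offer{err: offer{more: μZ.…, ack: μZ.…, stop: end}, stop: offer{data: end, ok: end}, done: offer{stop: μZ.…, done: μZ.…}}
@4 offer err  ok  state: offer{more: μZ.…, ack: μZ.…, stop: end}
all 4 steps conform

NONE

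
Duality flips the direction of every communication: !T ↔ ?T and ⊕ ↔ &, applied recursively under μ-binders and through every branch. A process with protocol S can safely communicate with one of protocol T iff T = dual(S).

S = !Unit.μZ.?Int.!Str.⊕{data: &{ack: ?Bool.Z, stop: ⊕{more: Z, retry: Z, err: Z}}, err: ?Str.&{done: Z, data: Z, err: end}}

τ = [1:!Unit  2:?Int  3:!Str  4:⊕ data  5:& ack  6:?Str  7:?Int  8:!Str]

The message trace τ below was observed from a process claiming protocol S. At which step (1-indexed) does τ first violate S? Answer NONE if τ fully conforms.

step 1: !Unit  ok  now at μZ.…
step 2: ?Int  ok  now at !Str.⊕{data: &{ack: ?Bool.μZ.…, stop: ⊕{more: μZ.…, retry: μZ.…, err: μZ.…}}, err: ?Str.&{done: μZ.…, data: μZ.…, err: end}}
step 3: !Str  ok  now at ⊕{data: &{ack: ?Bool.μZ.…, stop: ⊕{more: μZ.…, retry: μZ.…, err: μZ.…}}, err: ?Str.&{done: μZ.…, data: μZ.…, err: end}}
step 4: ⊕ data  ok  now at &{ack: ?Bool.μZ.…, stop: ⊕{more: μZ.…, retry: μZ.…, err: μZ.…}}
step 5: & ack  ok  now at ?Bool.μZ.…
step 6: got ?Str, protocol expects ?Bool  ✗

6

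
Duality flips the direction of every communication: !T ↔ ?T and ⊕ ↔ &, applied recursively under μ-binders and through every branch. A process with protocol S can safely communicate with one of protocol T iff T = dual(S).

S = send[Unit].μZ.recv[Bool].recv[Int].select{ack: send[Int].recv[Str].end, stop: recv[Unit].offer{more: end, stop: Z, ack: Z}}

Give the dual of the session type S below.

send[Unit] ↦ recv[Unit]
  μZ ↦ μZ  (μ self-dual)
    recv[Bool] ↦ send[Bool]
      recv[Int] ↦ send[Int]
        select{ack,stop} ↦ offer{ack,stop}  (internal→external)
          [ack]
            send[Int] ↦ recv[Int]
              recv[Str] ↦ send[Str]
                end self-dual
          [stop]
            recv[Unit] ↦ send[Unit]
              offer{more,stop,ack} ↦ select{more,stop,ack}  (external→internal)
                [more]
                  end self-dual
                [stop]
                  Z self-dual
                [ack]
                  Z self-dual

recv[Unit].μZ.send[Bool].send[Int].offer{ack: recv[Int].send[Str].end, stop: send[Unit].select{more: end, stop: Z, ack: Z}}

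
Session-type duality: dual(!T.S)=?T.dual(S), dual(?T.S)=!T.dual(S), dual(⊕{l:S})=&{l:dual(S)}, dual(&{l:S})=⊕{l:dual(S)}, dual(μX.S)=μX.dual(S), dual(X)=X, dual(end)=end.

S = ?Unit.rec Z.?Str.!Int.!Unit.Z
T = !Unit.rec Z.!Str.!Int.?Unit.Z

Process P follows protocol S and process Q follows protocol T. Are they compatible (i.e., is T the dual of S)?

?Unit vs !Unit  ✓
  rec Z vs rec Z  ✓ (μ self-dual)
    ?Str vs !Str  ✓
      !Int vs !Int  ✗ same direction on both sides — not dual

NO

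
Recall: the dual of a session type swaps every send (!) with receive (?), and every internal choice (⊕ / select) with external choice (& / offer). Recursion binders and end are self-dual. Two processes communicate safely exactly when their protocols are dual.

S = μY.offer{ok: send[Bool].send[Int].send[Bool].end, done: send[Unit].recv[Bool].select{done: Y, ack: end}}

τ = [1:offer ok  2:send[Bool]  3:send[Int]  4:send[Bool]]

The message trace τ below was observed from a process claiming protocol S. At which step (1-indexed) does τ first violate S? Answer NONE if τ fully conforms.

NONE

@1 offer ok  ok  state: send[Bool].send[Int].send[Bool].end
@2 send[Bool]  ok  state: send[Int].send[Bool].end
@3 send[Int]  ok  state: send[Bool].end
@4 send[Bool]  ok  state: end
τ conforms to S (length 4)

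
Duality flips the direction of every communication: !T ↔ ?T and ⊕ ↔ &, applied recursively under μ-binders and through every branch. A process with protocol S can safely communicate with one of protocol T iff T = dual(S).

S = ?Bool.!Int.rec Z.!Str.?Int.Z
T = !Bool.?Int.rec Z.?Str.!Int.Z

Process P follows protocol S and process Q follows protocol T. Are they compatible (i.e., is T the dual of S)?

YES

?Bool | !Bool  ok
  !Int | ?Int  ok
    rec Z | rec Z  ok (binder kept)
      !Str | ?Str  ok
        ?Int | !Int  ok
          Z | Z  ok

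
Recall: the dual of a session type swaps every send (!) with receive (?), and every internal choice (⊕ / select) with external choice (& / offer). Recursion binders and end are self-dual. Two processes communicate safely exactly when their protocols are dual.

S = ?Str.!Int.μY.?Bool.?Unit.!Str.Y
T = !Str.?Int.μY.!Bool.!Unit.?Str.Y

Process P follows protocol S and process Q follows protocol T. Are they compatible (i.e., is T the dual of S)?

YES

?Str ‖ !Str  match
  !Int ‖ ?Int  match
    μY ‖ μY  match (binder kept)
      ?Bool ‖ !Bool  match
        ?Unit ‖ !Unit  match
          !Str ‖ ?Str  match
            Y ‖ Y  match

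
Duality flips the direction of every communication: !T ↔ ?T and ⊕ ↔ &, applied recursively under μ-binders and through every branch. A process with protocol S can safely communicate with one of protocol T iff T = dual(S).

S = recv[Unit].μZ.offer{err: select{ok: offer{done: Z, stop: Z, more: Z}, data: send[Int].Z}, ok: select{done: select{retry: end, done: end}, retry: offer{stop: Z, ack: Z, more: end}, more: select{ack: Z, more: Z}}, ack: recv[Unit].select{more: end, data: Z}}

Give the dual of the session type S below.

recv[Unit] ↦ send[Unit]
  μZ ↦ μZ  (binder kept)
    offer{err,ok,ack} ↦ select{err,ok,ack}  (offer→select)
      [err]
        select{ok,data} ↦ offer{ok,data}  (select→offer)
          [ok]
            offer{done,stop,more} ↦ select{done,stop,more}  (offer→select)
              [done]
                dual(Z) = Z
              [stop]
                dual(Z) = Z
              [more]
                dual(Z) = Z
          [data]
            send[Int] ↦ recv[Int]
              dual(Z) = Z
      [ok]
        select{done,retry,more} ↦ offer{done,retry,more}  (select→offer)
          [done]
            select{retry,done} ↦ offer{retry,done}  (select→offer)
              [retry]
                dual(end) = end
              [done]
                dual(end) = end
          [retry]
            offer{stop,ack,more} ↦ select{stop,ack,more}  (offer→select)
              [stop]
                dual(Z) = Z
              [ack]
                dual(Z) = Z
              [more]
                dual(end) = end
          [more]
            select{ack,more} ↦ offer{ack,more}  (select→offer)
              [ack]
                dual(Z) = Z
              [more]
                dual(Z) = Z
      [ack]
        recv[Unit] ↦ send[Unit]
          select{more,data} ↦ offer{more,data}  (select→offer)
            [more]
              dual(end) = end
            [data]
              dual(Z) = Z

send[Unit].μZ.select{err: offer{ok: select{done: Z, stop: Z, more: Z}, data: recv[Int].Z}, ok: offer{done: offer{retry: end, done: end}, retry: select{stop: Z, ack: Z, more: end}, more: offer{ack: Z, more: Z}}, ack: send[Unit].offer{more: end, data: Z}}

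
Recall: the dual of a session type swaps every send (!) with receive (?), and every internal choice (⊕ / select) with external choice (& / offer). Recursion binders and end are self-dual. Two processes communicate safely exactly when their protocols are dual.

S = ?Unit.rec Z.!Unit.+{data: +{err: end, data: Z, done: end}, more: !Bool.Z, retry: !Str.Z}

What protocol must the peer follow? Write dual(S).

?Unit → !Unit
  rec Z → rec Z  (μ self-dual)
    !Unit → ?Unit
      +{data,more,retry} → &{data,more,retry}  (internal→external)
        • data:
          +{err,data,done} → &{err,data,done}  (internal→external)
            • err:
              dual(end) = end
            • data:
              dual(Z) = Z
            • done:
              dual(end) = end
        • more:
          !Bool → ?Bool
            dual(Z) = Z
        • retry:
          !Str → ?Str
            dual(Z) = Z

!Unit.rec Z.?Unit.&{data: &{err: end, data: Z, done: end}, more: ?Bool.Z, retry: ?Str.Z}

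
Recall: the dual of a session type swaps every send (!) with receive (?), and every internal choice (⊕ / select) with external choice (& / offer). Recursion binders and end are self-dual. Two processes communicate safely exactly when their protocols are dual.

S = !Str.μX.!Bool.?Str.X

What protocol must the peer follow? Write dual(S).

?Str.μX.?Bool.!Str.X

!Str ↦ ?Str
  μX ↦ μX  (binder kept)
    !Bool ↦ ?Bool
      ?Str ↦ !Str
        dual(X) = X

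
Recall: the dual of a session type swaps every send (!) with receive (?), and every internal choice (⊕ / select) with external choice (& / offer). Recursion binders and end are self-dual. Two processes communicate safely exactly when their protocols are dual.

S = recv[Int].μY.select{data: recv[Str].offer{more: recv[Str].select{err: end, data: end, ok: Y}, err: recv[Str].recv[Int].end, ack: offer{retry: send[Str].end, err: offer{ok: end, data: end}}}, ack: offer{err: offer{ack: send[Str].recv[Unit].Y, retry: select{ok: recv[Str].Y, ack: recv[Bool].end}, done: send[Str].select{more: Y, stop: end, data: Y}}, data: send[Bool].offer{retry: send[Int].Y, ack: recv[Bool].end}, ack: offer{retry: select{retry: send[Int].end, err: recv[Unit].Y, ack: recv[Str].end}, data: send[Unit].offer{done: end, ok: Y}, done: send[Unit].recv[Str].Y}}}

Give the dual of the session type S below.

send[Int].μY.offer{data: send[Str].select{more: send[Str].offer{err: end, data: end, ok: Y}, err: send[Str].send[Int].end, ack: select{retry: recv[Str].end, err: select{ok: end, data: end}}}, ack: select{err: select{ack: recv[Str].send[Unit].Y, retry: offer{ok: send[Str].Y, ack: send[Bool].end}, done: recv[Str].offer{more: Y, stop: end, data: Y}}, data: recv[Bool].select{retry: recv[Int].Y, ack: send[Bool].end}, ack: select{retry: offer{retry: recv[Int].end, err: send[Unit].Y, ack: send[Str].end}, data: recv[Unit].select{done: end, ok: Y}, done: recv[Unit].send[Str].Y}}}

recv[Int] → send[Int]
  μY → μY  (μ self-dual)
    select{data,ack} → offer{data,ack}  (select→offer)
      [data]
        recv[Str] → send[Str]
          offer{more,err,ack} → select{more,err,ack}  (offer→select)
            [more]
              recv[Str] → send[Str]
                select{err,data,ok} → offer{err,data,ok}  (select→offer)
                  [err]
                    dual(end) = end
                  [data]
                    dual(end) = end
                  [ok]
                    dual(Y) = Y
            [err]
              recv[Str] → send[Str]
                recv[Int] → send[Int]
                  dual(end) = end
            [ack]
              offer{retry,err} → select{retry,err}  (offer→select)
                [retry]
                  send[Str] → recv[Str]
                    dual(end) = end
                [err]
                  offer{ok,data} → select{ok,data}  (offer→select)
                    [ok]
                      dual(end) = end
                    [data]
                      dual(end) = end
      [ack]
        offer{err,data,ack} → select{err,data,ack}  (offer→select)
          [err]
            offer{ack,retry,done} → select{ack,retry,done}  (offer→select)
              [ack]
                send[Str] → recv[Str]
                  recv[Unit] → send[Unit]
                    dual(Y) = Y
              [retry]
                select{ok,ack} → offer{ok,ack}  (select→offer)
                  [ok]
                    recv[Str] → send[Str]
                      dual(Y) = Y
                  [ack]
                    recv[Bool] → send[Bool]
                      dual(end) = end
              [done]
                send[Str] → recv[Str]
                  select{more,stop,data} → offer{more,stop,data}  (select→offer)
                    [more]
                      dual(Y) = Y
                    [stop]
                      dual(end) = end
                    [data]
                      dual(Y) = Y
          [data]
            send[Bool] → recv[Bool]
              offer{retry,ack} → select{retry,ack}  (offer→select)
                [retry]
                  send[Int] → recv[Int]
                    dual(Y) = Y
                [ack]
                  recv[Bool] → send[Bool]
                    dual(end) = end
          [ack]
            offer{retry,data,done} → select{retry,data,done}  (offer→select)
              [retry]
                select{retry,err,ack} → offer{retry,err,ack}  (select→offer)
                  [retry]
                    send[Int] → recv[Int]
                      dual(end) = end
                  [err]
                    recv[Unit] → send[Unit]
                      dual(Y) = Y
                  [ack]
                    recv[Str] → send[Str]
                      dual(end) = end
              [data]
                send[Unit] → recv[Unit]
                  offer{done,ok} → select{done,ok}  (offer→select)
                    [done]
                      dual(end) = end
                    [ok]
                      dual(Y) = Y
              [done]
                send[Unit] → recv[Unit]
                  recv[Str] → send[Str]
                    dual(Y) = Y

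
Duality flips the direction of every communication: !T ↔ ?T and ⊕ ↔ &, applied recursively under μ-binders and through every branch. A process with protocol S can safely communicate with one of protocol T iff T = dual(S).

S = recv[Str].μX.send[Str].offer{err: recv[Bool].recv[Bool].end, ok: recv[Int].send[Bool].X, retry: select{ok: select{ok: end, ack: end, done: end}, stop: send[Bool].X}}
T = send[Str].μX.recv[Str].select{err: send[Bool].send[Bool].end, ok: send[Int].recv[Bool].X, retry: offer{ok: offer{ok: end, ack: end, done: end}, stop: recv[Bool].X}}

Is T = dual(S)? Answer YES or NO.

YES

recv[Str] | send[Str]  ok
  μX | μX  ok (binder kept)
    send[Str] | recv[Str]  ok
      offer{err,ok,retry} | select{err,ok,retry}  ok labels match
        case err:
          recv[Bool] | send[Bool]  ok
            recv[Bool] | send[Bool]  ok
              end | end  ok
        case ok:
          recv[Int] | send[Int]  ok
            send[Bool] | recv[Bool]  ok
              X | X  ok
        case retry:
          select{ok,stop} | offer{ok,stop}  ok labels match
            case ok:
              select{ok,ack,done} | offer{ok,ack,done}  ok labels match
                case ok:
                  end | end  ok
                case ack:
                  end | end  ok
                case done:
                  end | end  ok
            case stop:
              send[Bool] | recv[Bool]  ok
                X | X  ok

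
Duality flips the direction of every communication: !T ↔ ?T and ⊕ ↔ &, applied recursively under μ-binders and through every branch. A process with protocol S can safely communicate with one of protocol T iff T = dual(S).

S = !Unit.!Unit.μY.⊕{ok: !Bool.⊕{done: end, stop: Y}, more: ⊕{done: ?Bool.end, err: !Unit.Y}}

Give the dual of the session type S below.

!Unit = ?Unit
  !Unit = ?Unit
    μY = μY  (μ self-dual)
      ⊕{ok,more} = &{ok,more}  (select→offer)
        [ok]
          !Bool = ?Bool
            ⊕{done,stop} = &{done,stop}  (select→offer)
              [done]
                end self-dual
              [stop]
                Y self-dual
        [more]
          ⊕{done,err} = &{done,err}  (select→offer)
            [done]
              ?Bool = !Bool
                end self-dual
            [err]
              !Unit = ?Unit
                Y self-dual

?Unit.?Unit.μY.&{ok: ?Bool.&{done: end, stop: Y}, more: &{done: !Bool.end, err: ?Unit.Y}}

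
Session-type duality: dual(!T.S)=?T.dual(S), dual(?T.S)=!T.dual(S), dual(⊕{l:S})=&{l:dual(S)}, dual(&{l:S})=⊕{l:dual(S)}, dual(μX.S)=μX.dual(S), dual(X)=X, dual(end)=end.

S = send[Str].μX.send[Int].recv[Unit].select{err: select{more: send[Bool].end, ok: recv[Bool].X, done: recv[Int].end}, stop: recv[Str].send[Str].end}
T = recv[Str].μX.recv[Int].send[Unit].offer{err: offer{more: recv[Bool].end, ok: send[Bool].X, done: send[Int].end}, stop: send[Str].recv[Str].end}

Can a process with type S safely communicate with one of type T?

send[Str] ‖ recv[Str]  match
  μX ‖ μX  match (rec unchanged)
    send[Int] ‖ recv[Int]  match
      recv[Unit] ‖ send[Unit]  match
        select{err,stop} ‖ offer{err,stop}  match same labels
          case err:
            select{more,ok,done} ‖ offer{more,ok,done}  match same labels
              case more:
                send[Bool] ‖ recv[Bool]  match
                  end ‖ end  match
              case ok:
                recv[Bool] ‖ send[Bool]  match
                  X ‖ X  match
              case done:
                recv[Int] ‖ send[Int]  match
                  end ‖ end  match
          case stop:
            recv[Str] ‖ send[Str]  match
              send[Str] ‖ recv[Str]  match
                end ‖ end  match

YES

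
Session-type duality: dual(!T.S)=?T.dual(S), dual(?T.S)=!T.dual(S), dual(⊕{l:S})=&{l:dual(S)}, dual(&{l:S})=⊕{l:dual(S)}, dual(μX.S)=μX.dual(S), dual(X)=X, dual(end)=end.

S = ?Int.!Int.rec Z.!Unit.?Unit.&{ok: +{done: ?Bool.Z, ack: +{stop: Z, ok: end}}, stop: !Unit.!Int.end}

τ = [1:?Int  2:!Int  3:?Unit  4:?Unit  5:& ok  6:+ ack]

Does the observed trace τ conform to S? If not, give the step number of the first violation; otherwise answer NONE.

3

[1] ?Int  ✓  cont: !Int.rec Z.…
[2] !Int  ✓  cont: rec Z.…
[3] got ?Unit, protocol expects !Unit  ✗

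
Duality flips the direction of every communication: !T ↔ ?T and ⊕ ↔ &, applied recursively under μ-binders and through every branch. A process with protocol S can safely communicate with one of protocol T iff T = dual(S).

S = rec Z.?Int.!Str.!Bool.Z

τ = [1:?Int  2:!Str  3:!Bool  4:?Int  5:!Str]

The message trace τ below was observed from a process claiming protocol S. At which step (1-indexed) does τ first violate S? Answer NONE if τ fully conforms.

NONE

[1] ?Int  match  state: !Str.!Bool.rec Z.…
[2] !Str  match  state: !Bool.rec Z.…
[3] !Bool  match  state: rec Z.…
[4] ?Int  match  state: !Str.!Bool.rec Z.…
[5] !Str  match  state: !Bool.rec Z.…
trace exhausted — no violation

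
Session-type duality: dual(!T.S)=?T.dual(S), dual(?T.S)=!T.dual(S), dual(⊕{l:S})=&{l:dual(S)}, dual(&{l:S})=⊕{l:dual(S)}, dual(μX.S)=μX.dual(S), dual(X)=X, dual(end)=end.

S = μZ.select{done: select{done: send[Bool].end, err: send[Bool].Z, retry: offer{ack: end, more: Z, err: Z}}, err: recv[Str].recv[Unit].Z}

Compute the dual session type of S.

μZ ↦ μZ  (rec unchanged)
  select{done,err} ↦ offer{done,err}  (internal→external)
    case done:
      select{done,err,retry} ↦ offer{done,err,retry}  (internal→external)
        case done:
          send[Bool] ↦ recv[Bool]
            end self-dual
        case err:
          send[Bool] ↦ recv[Bool]
            Z self-dual
        case retry:
          offer{ack,more,err} ↦ select{ack,more,err}  (&→⊕)
            case ack:
              end self-dual
            case more:
              Z self-dual
            case err:
              Z self-dual
    case err:
      recv[Str] ↦ send[Str]
        recv[Unit] ↦ send[Unit]
          Z self-dual

μZ.offer{done: offer{done: recv[Bool].end, err: recv[Bool].Z, retry: select{ack: end, more: Z, err: Z}}, err: send[Str].send[Unit].Z}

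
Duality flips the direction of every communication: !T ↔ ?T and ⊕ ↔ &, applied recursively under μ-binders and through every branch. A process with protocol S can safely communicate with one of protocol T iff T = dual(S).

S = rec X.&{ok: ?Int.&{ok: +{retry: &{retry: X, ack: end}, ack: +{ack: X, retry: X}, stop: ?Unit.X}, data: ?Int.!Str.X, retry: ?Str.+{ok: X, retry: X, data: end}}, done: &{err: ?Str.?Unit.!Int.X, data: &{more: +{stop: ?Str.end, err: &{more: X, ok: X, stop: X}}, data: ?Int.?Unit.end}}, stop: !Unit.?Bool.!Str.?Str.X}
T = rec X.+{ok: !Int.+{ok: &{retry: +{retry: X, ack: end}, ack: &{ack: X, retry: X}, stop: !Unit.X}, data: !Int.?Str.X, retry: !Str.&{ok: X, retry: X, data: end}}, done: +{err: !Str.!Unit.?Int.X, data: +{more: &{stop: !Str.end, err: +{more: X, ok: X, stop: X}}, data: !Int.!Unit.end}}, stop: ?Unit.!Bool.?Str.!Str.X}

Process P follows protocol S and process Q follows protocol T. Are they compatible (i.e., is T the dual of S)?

YES

rec X ‖ rec X  ok (binder kept)
  &{ok,done,stop} ‖ +{ok,done,stop}  ok same labels
    • ok:
      ?Int ‖ !Int  ok
        &{ok,data,retry} ‖ +{ok,data,retry}  ok same labels
          • ok:
            +{retry,ack,stop} ‖ &{retry,ack,stop}  ok same labels
              • retry:
                &{retry,ack} ‖ +{retry,ack}  ok same labels
                  • retry:
                    X ‖ X  ok
                  • ack:
                    end ‖ end  ok
              • ack:
                +{ack,retry} ‖ &{ack,retry}  ok same labels
                  • ack:
                    X ‖ X  ok
                  • retry:
                    X ‖ X  ok
              • stop:
                ?Unit ‖ !Unit  ok
                  X ‖ X  ok
          • data:
            ?Int ‖ !Int  ok
              !Str ‖ ?Str  ok
                X ‖ X  ok
          • retry:
            ?Str ‖ !Str  ok
              +{ok,retry,data} ‖ &{ok,retry,data}  ok same labels
                • ok:
                  X ‖ X  ok
                • retry:
                  X ‖ X  ok
                • data:
                  end ‖ end  ok
    • done:
      &{err,data} ‖ +{err,data}  ok same labels
        • err:
          ?Str ‖ !Str  ok
            ?Unit ‖ !Unit  ok
              !Int ‖ ?Int  ok
                X ‖ X  ok
        • data:
          &{more,data} ‖ +{more,data}  ok same labels
            • more:
              +{stop,err} ‖ &{stop,err}  ok same labels
                • stop:
                  ?Str ‖ !Str  ok
                    end ‖ end  ok
                • err:
                  &{more,ok,stop} ‖ +{more,ok,stop}  ok same labels
                    • more:
                      X ‖ X  ok
                    • ok:
                      X ‖ X  ok
                    • stop:
                      X ‖ X  ok
            • data:
              ?Int ‖ !Int  ok
                ?Unit ‖ !Unit  ok
                  end ‖ end  ok
    • stop:
      !Unit ‖ ?Unit  ok
        ?Bool ‖ !Bool  ok
          !Str ‖ ?Str  ok
            ?Str ‖ !Str  ok
              X ‖ X  ok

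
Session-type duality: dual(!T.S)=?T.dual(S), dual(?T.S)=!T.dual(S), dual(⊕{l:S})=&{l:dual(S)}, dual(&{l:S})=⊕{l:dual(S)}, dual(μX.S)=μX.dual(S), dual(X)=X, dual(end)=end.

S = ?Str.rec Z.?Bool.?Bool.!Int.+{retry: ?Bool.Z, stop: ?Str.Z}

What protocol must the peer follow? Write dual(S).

?Str → !Str
  rec Z → rec Z  (binder kept)
    ?Bool → !Bool
      ?Bool → !Bool
        !Int → ?Int
          +{retry,stop} → &{retry,stop}  (⊕→&)
            • retry:
              ?Bool → !Bool
                Z self-dual
            • stop:
              ?Str → !Str
                Z self-dual

!Str.rec Z.!Bool.!Bool.?Int.&{retry: !Bool.Z, stop: !Str.Z}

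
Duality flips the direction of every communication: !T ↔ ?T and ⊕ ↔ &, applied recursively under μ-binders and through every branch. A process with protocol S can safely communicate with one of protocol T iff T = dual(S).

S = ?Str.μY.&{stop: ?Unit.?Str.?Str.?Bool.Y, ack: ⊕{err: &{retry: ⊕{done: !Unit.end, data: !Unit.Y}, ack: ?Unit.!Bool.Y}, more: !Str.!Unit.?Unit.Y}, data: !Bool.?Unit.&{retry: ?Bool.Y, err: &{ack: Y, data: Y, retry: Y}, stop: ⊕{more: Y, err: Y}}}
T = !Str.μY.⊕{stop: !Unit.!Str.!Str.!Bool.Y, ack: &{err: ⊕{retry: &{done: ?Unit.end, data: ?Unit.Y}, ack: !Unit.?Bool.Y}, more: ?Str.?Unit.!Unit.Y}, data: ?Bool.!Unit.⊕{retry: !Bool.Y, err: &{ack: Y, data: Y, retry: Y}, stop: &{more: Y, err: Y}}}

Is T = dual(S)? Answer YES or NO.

NO

?Str vs !Str  match
  μY vs μY  match (rec unchanged)
    &{stop,ack,data} vs ⊕{stop,ack,data}  match label sets agree
      • stop:
        ?Unit vs !Unit  match
          ?Str vs !Str  match
            ?Str vs !Str  match
              ?Bool vs !Bool  match
                Y vs Y  match
      • ack:
        ⊕{err,more} vs &{err,more}  match label sets agree
          • err:
            &{retry,ack} vs ⊕{retry,ack}  match label sets agree
              • retry:
                ⊕{done,data} vs &{done,data}  match label sets agree
                  • done:
                    !Unit vs ?Unit  match
                      end vs end  match
                  • data:
                    !Unit vs ?Unit  match
                      Y vs Y  match
              • ack:
                ?Unit vs !Unit  match
                  !Bool vs ?Bool  match
                    Y vs Y  match
          • more:
            !Str vs ?Str  match
              !Unit vs ?Unit  match
                ?Unit vs !Unit  match
                  Y vs Y  match
      • data:
        !Bool vs ?Bool  match
          ?Unit vs !Unit  match
            &{retry,err,stop} vs ⊕{retry,err,stop}  match label sets agree
              • retry:
                ?Bool vs !Bool  match
                  Y vs Y  match
              • err:
                &{ack,data,retry} vs &{ack,data,retry}  ✗ choice polarity not flipped — not dual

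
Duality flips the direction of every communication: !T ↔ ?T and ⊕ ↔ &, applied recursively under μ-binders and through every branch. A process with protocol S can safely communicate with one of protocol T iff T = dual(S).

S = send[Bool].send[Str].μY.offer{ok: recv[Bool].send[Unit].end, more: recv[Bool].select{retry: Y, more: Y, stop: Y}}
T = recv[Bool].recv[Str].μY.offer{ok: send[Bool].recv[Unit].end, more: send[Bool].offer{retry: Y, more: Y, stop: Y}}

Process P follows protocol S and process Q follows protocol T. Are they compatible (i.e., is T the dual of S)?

send[Bool] | recv[Bool]  ✓
  send[Str] | recv[Str]  ✓
    μY | μY  ✓ (binder kept)
      offer{ok,more} | offer{ok,more}  ✗ choice polarity not flipped — not dual

NO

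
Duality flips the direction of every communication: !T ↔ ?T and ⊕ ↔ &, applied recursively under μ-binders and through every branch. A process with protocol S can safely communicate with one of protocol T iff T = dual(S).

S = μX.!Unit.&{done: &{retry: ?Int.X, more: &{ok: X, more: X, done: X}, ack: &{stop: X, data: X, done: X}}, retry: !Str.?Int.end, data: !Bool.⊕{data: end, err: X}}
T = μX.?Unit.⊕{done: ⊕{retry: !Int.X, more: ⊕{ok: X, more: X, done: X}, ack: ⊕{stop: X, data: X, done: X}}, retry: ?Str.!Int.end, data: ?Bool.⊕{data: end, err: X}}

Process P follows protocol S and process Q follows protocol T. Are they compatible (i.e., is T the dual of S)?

NO

μX | μX  ok (binder kept)
  !Unit | ?Unit  ok
    &{done,retry,data} | ⊕{done,retry,data}  ok labels match
      [done]
        &{retry,more,ack} | ⊕{retry,more,ack}  ok labels match
          [retry]
            ?Int | !Int  ok
              X | X  ok
          [more]
            &{ok,more,done} | ⊕{ok,more,done}  ok labels match
              [ok]
                X | X  ok
              [more]
                X | X  ok
              [done]
                X | X  ok
          [ack]
            &{stop,data,done} | ⊕{stop,data,done}  ok labels match
              [stop]
                X | X  ok
              [data]
                X | X  ok
              [done]
                X | X  ok
      [retry]
        !Str | ?Str  ok
          ?Int | !Int  ok
            end | end  ok
      [data]
        !Bool | ?Bool  ok
          ⊕{data,err} | ⊕{data,err}  ✗ choice polarity not flipped — not dual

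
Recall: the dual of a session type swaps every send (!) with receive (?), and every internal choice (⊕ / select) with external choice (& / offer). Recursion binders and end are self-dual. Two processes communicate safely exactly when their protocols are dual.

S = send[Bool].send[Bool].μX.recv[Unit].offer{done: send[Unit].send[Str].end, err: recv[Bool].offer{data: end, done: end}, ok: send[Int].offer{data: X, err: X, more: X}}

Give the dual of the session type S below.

send[Bool] = recv[Bool]
  send[Bool] = recv[Bool]
    μX = μX  (binder kept)
      recv[Unit] = send[Unit]
        offer{done,err,ok} = select{done,err,ok}  (external→internal)
          • done:
            send[Unit] = recv[Unit]
              send[Str] = recv[Str]
                end ↦ end
          • err:
            recv[Bool] = send[Bool]
              offer{data,done} = select{data,done}  (external→internal)
                • data:
                  end ↦ end
                • done:
                  end ↦ end
          • ok:
            send[Int] = recv[Int]
              offer{data,err,more} = select{data,err,more}  (external→internal)
                • data:
                  X ↦ X
                • err:
                  X ↦ X
                • more:
                  X ↦ X

recv[Bool].recv[Bool].μX.send[Unit].select{done: recv[Unit].recv[Str].end, err: send[Bool].select{data: end, done: end}, ok: recv[Int].select{data: X, err: X, more: X}}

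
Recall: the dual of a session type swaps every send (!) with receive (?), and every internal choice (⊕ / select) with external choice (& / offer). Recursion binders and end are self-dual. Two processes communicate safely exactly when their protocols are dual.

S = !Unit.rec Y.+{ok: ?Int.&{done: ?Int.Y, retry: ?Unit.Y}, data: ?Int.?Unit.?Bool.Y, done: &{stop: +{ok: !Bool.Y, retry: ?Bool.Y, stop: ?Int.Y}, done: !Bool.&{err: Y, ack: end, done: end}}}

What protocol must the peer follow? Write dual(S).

?Unit.rec Y.&{ok: !Int.+{done: !Int.Y, retry: !Unit.Y}, data: !Int.!Unit.!Bool.Y, done: +{stop: &{ok: ?Bool.Y, retry: !Bool.Y, stop: !Int.Y}, done: ?Bool.+{err: Y, ack: end, done: end}}}

!Unit → ?Unit
  rec Y → rec Y  (binder kept)
    +{ok,data,done} → &{ok,data,done}  (select→offer)
      case ok:
        ?Int → !Int
          &{done,retry} → +{done,retry}  (external→internal)
            case done:
              ?Int → !Int
                Y ↦ Y
            case retry:
              ?Unit → !Unit
                Y ↦ Y
      case data:
        ?Int → !Int
          ?Unit → !Unit
            ?Bool → !Bool
              Y ↦ Y
      case done:
        &{stop,done} → +{stop,done}  (external→internal)
          case stop:
            +{ok,retry,stop} → &{ok,retry,stop}  (select→offer)
              case ok:
                !Bool → ?Bool
                  Y ↦ Y
              case retry:
                ?Bool → !Bool
                  Y ↦ Y
              case stop:
                ?Int → !Int
                  Y ↦ Y
          case done:
            !Bool → ?Bool
              &{err,ack,done} → +{err,ack,done}  (external→internal)
                case err:
                  Y ↦ Y
                case ack:
                  end ↦ end
                case done:
                  end ↦ end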